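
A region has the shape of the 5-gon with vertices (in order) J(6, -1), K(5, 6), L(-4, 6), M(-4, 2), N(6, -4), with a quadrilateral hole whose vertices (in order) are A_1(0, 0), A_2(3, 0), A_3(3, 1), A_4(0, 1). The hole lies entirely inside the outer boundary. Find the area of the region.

Outer boundary:
Apply Gauss's area formula: 2A = Σ (x_i·y_{i+1} − x_{i+1}·y_i), indices taken mod 5.
J→K: (6)(6) − (5)(-1) = 41
K→L: (5)(6) − (-4)(6) = 54
L→M: (-4)(2) − (-4)(6) = 16
M→N: (-4)(-4) − (6)(2) = 4
N→J: (6)(-1) − (6)(-4) = 18
Σ = 133
Area = |Σ|/2 = 66.5.
Hole:
A_1→A_2: (0)(0) − (3)(0) = 0
A_2→A_3: (3)(1) − (3)(0) = 3
A_3→A_4: (3)(1) − (0)(1) = 3
A_4→A_1: (0)(0) − (0)(1) = 0
Σ = 6
Area = |Σ|/2 = 3.
Net area = 66.5 − 3 = 63.5.

63.5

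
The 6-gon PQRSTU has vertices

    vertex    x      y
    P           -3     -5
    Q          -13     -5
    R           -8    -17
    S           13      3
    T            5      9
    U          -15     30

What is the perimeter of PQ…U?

|PQ| = √((-10)² + (0)²) = √100 = 10
|QR| = √((5)² + (-12)²) = √169 = 13
|RS| = √((21)² + (20)²) = √841 = 29
|ST| = √((-8)² + (6)²) = √100 = 10
|TU| = √((-20)² + (21)²) = √841 = 29
|UP| = √((12)² + (-35)²) = √1369 = 37
Perimeter = 10 + 13 + 29 + 10 + 29 + 37 = 128.

128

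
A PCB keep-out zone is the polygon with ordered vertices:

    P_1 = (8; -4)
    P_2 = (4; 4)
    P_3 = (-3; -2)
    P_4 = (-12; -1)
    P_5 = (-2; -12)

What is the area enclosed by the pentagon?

138.5

Σ = (48) + (4) + (-21) + (142) + (104) = 277
Area = |Σ|/2 = 138.5.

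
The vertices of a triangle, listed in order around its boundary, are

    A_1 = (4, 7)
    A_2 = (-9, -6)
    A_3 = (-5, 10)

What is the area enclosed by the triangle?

Σ = (39) + (-120) + (-75) = -156
Area = |Σ|/2 = 78.

78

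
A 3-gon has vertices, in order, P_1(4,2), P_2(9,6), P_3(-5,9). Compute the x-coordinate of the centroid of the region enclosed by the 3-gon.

Apply the surveyor's formula. First the cross-terms c_i = x_i·y_{i+1} − x_{i+1}·y_i:
  6, 111, -46  ⇒  2A = 71, A = 35.5.
Then Σ (x_i + x_{i+1})·c_i = 568, so x̄ = 568 / (6·35.5) = 8/3.

8/3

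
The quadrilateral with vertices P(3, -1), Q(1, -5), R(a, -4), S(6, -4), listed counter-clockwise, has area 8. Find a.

4

The doubled signed area Σ (x_i y_{i+1} − x_{i+1} y_i) is linear in a.
With a=0 it equals 12; the coefficient of a is 1 (from the two edges through R).
So 1·a + 12 = 2·8 = 16 ⇒ a = 4.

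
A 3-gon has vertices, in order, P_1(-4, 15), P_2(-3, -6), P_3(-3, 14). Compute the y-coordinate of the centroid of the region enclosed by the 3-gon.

23/3

Apply the surveyor's formula. First the cross-terms c_i = x_i·y_{i+1} − x_{i+1}·y_i:
  69, -60, 11  ⇒  2A = 20, A = 10.
Then Σ (y_i + y_{i+1})·c_i = 460, so ȳ = 460 / (6·10) = 23/3.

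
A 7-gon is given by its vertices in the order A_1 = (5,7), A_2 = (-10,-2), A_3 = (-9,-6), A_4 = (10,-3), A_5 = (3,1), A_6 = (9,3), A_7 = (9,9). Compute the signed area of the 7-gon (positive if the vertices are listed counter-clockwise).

Apply the surveyor's formula: 2A = Σ (x_i·y_{i+1} − x_{i+1}·y_i), indices taken mod 7.
Σ = (60) + (42) + (87) + (19) + (0) + (54) + (18) = 280
Signed area = Σ/2 = 140 (positive ⇒ counter-clockwise traversal).

140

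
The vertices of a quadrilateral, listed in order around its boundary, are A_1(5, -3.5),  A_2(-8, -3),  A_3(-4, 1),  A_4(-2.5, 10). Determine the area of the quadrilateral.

Apply the surveyor's formula: 2A = Σ (x_i·y_{i+1} − x_{i+1}·y_i), indices taken mod 4.
A_1→A_2: (5)(-3) − (-8)(-3.5) = -43
A_2→A_3: (-8)(1) − (-4)(-3) = -20
A_3→A_4: (-4)(10) − (-2.5)(1) = -37.5
A_4→A_1: (-2.5)(-3.5) − (5)(10) = -41.25
Σ = -141.75
Area = |Σ|/2 = 70.875.

70.875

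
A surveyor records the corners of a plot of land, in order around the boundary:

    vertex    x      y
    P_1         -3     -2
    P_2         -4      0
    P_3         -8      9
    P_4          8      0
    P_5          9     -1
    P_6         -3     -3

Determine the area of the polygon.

78.5

Apply Gauss's area formula: 2A = Σ (x_i·y_{i+1} − x_{i+1}·y_i), indices taken mod 6.
Cross-terms: -8, -36, -72, -8, -30, -3  ⇒  Σ = -157
Area = |Σ|/2 = 78.5.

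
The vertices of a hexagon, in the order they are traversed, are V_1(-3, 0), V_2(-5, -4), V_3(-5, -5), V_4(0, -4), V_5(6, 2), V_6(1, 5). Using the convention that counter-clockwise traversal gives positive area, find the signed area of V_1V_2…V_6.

52

Σ = (12) + (5) + (20) + (24) + (28) + (15) = 104
Signed area = Σ/2 = 52 (positive ⇒ counter-clockwise traversal).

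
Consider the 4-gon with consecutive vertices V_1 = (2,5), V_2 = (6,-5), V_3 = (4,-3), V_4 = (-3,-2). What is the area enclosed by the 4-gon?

33

Apply the surveyor's formula: 2A = Σ (x_i·y_{i+1} − x_{i+1}·y_i), indices taken mod 4.
V_1→V_2: (2)(-5) − (6)(5) = -40
V_2→V_3: (6)(-3) − (4)(-5) = 2
V_3→V_4: (4)(-2) − (-3)(-3) = -17
V_4→V_1: (-3)(5) − (2)(-2) = -11
Σ = -66
Area = |Σ|/2 = 33.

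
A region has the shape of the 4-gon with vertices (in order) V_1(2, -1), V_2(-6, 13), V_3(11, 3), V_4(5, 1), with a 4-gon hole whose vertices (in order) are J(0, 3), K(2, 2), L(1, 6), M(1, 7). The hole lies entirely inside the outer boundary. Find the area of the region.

72

Outer boundary:
Apply the shoelace formula: 2A = Σ (x_i·y_{i+1} − x_{i+1}·y_i), indices taken mod 4.
Σ = (20) + (-161) + (-4) + (-7) = -152
Area = |Σ|/2 = 76.
Hole:
Σ = (-6) + (10) + (1) + (3) = 8
Area = |Σ|/2 = 4.
Net area = 76 − 4 = 72.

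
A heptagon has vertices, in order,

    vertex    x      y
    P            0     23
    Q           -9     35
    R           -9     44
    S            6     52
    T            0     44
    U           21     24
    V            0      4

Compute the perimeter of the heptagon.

128

|PQ| = √((-9)² + (12)²) = √225 = 15
|QR| = √((0)² + (9)²) = √81 = 9
|RS| = √((15)² + (8)²) = √289 = 17
|ST| = √((-6)² + (-8)²) = √100 = 10
|TU| = √((21)² + (-20)²) = √841 = 29
|UV| = √((-21)² + (-20)²) = √841 = 29
|VP| = √((0)² + (19)²) = √361 = 19
Perimeter = 15 + 9 + 17 + 10 + 29 + 29 + 19 = 128.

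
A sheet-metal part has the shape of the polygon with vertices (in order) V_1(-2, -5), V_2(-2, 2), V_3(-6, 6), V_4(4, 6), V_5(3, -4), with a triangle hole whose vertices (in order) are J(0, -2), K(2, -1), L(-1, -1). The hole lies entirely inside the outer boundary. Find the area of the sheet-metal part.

Outer boundary:
Apply the shoelace (surveyor's) formula: 2A = Σ (x_i·y_{i+1} − x_{i+1}·y_i), indices taken mod 5.
Cross-terms: -14, 0, -60, -34, -23  ⇒  Σ = -131
Area = |Σ|/2 = 65.5.
Hole:
Apply Gauss's area formula: 2A = Σ (x_i·y_{i+1} − x_{i+1}·y_i), indices taken mod 3.
J→K: (0)(-1) − (2)(-2) = 4
K→L: (2)(-1) − (-1)(-1) = -3
L→J: (-1)(-2) − (0)(-1) = 2
Σ = 3
Area = |Σ|/2 = 1.5.
Net area = 65.5 − 1.5 = 64.

64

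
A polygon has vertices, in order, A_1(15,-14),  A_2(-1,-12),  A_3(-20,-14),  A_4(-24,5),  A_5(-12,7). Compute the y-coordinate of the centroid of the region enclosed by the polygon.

Apply the shoelace formula. First the cross-terms c_i = x_i·y_{i+1} − x_{i+1}·y_i:
  -194, -226, -436, -108, 63  ⇒  2A = -901, A = -450.5.
Then Σ (y_i + y_{i+1})·c_i = 13107, so ȳ = 13107 / (6·(-450.5)) = -257/53.

-257/53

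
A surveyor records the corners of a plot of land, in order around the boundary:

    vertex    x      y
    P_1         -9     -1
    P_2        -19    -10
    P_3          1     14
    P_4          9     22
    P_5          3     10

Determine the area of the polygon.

89

Apply the shoelace (surveyor's) formula: 2A = Σ (x_i·y_{i+1} − x_{i+1}·y_i), indices taken mod 5.
Σ = (71) + (-256) + (-104) + (24) + (87) = -178
Area = |Σ|/2 = 89.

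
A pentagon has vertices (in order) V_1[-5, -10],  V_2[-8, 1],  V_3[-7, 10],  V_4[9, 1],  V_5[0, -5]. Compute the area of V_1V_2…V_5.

162.5

Σ = (-85) + (-73) + (-97) + (-45) + (-25) = -325
Area = |Σ|/2 = 162.5.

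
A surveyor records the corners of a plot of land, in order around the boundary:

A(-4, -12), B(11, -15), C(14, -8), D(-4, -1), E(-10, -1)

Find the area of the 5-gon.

Σ = (192) + (122) + (-46) + (-6) + (116) = 378
Area = |Σ|/2 = 189.

189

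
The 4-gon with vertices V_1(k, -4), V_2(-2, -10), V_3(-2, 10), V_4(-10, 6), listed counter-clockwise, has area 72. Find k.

Write out the shoelace sum; only the two edges meeting at V_1 involve k:
2·Area = [((-10)·(-4) − k·6) + (k·(-10) − (-2)·(-4))] + 48
       = -16·k + 80 = 144
⇒ k = -4.

-4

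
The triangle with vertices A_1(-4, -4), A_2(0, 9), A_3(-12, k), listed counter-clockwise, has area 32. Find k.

-14

The doubled signed area Σ (x_i y_{i+1} − x_{i+1} y_i) is linear in k.
With k=0 it equals 120; the coefficient of k is 4 (from the two edges through A_3).
So 4·k + 120 = 2·32 = 64 ⇒ k = -14.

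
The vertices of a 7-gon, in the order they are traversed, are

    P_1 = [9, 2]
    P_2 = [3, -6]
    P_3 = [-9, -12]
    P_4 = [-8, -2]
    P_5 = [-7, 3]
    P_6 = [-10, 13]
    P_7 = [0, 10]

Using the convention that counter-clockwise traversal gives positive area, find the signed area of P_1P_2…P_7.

-258.5

Cross-terms: -60, -90, -78, -38, -61, -100, -90  ⇒  Σ = -517
Signed area = Σ/2 = -258.5 (negative ⇒ clockwise traversal).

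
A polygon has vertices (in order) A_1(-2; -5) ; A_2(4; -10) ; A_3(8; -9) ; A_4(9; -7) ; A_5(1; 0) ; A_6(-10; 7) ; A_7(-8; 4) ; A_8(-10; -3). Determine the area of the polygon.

123.5

Σ = (40) + (44) + (25) + (7) + (7) + (16) + (64) + (44) = 247
Area = |Σ|/2 = 123.5.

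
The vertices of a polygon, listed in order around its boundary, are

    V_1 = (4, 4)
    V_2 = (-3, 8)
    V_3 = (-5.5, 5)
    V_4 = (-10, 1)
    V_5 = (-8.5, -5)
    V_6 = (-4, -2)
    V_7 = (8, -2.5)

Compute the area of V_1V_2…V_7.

120.5

Σ = (44) + (29) + (44.5) + (58.5) + (-3) + (26) + (42) = 241
Area = |Σ|/2 = 120.5.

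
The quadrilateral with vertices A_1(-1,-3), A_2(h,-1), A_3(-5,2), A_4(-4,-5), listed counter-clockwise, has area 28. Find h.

The doubled signed area Σ (x_i y_{i+1} − x_{i+1} y_i) is linear in h.
With h=0 it equals 36; the coefficient of h is 5 (from the two edges through A_2).
So 5·h + 36 = 2·28 = 56 ⇒ h = 4.

4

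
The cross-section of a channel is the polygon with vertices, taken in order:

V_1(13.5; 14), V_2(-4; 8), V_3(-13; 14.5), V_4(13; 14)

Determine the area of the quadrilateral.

83.75

Σ = (164) + (46) + (-370.5) + (-7) = -167.5
Area = |Σ|/2 = 83.75.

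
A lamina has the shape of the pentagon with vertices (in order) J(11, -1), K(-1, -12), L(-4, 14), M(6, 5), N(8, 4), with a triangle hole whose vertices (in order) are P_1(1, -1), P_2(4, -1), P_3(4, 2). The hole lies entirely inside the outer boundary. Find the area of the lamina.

Outer boundary:
Apply the shoelace (surveyor's) formula: 2A = Σ (x_i·y_{i+1} − x_{i+1}·y_i), indices taken mod 5.
J→K: (11)(-12) − (-1)(-1) = -133
K→L: (-1)(14) − (-4)(-12) = -62
L→M: (-4)(5) − (6)(14) = -104
M→N: (6)(4) − (8)(5) = -16
N→J: (8)(-1) − (11)(4) = -52
Σ = -367
Area = |Σ|/2 = 183.5.
Hole:
Σ = (3) + (12) + (-6) = 9
Area = |Σ|/2 = 4.5.
Net area = 183.5 − 4.5 = 179.

179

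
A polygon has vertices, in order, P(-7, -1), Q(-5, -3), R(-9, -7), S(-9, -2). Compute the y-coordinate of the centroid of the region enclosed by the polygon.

-46/13

Apply the shoelace formula. First the cross-terms c_i = x_i·y_{i+1} − x_{i+1}·y_i:
  16, 8, -45, -5  ⇒  2A = -26, A = -13.
Then Σ (y_i + y_{i+1})·c_i = 276, so ȳ = 276 / (6·(-13)) = -46/13.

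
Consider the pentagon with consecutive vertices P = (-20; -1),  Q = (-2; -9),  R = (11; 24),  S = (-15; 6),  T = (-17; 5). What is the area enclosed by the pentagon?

Cross-terms: 178, 51, 426, 27, 117  ⇒  Σ = 799
Area = |Σ|/2 = 399.5.

399.5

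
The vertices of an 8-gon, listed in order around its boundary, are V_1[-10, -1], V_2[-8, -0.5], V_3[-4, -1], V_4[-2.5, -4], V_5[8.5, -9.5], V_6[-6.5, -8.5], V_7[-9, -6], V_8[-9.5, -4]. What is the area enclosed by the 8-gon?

74.375

Apply the shoelace formula: 2A = Σ (x_i·y_{i+1} − x_{i+1}·y_i), indices taken mod 8.
V_1→V_2: (-10)(-0.5) − (-8)(-1) = -3
V_2→V_3: (-8)(-1) − (-4)(-0.5) = 6
V_3→V_4: (-4)(-4) − (-2.5)(-1) = 13.5
V_4→V_5: (-2.5)(-9.5) − (8.5)(-4) = 57.75
V_5→V_6: (8.5)(-8.5) − (-6.5)(-9.5) = -134
V_6→V_7: (-6.5)(-6) − (-9)(-8.5) = -37.5
V_7→V_8: (-9)(-4) − (-9.5)(-6) = -21
V_8→V_1: (-9.5)(-1) − (-10)(-4) = -30.5
Σ = -148.75
Area = |Σ|/2 = 74.375.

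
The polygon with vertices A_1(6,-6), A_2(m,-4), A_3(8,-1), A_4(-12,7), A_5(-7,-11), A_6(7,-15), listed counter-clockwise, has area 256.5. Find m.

10

The doubled signed area Σ (x_i y_{i+1} − x_{i+1} y_i) is linear in m.
With m=0 it equals 463; the coefficient of m is 5 (from the two edges through A_2).
So 5·m + 463 = 2·256.5 = 513 ⇒ m = 10.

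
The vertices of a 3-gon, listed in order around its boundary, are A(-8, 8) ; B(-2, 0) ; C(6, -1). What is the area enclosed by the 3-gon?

Apply the shoelace (surveyor's) formula: 2A = Σ (x_i·y_{i+1} − x_{i+1}·y_i), indices taken mod 3.
Σ = (16) + (2) + (40) = 58
Area = |Σ|/2 = 29.

29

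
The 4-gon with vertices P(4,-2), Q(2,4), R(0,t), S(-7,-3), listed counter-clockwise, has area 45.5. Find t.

5

Write out the shoelace sum; only the two edges meeting at R involve t:
2·Area = [(2·t − 0·4) + (0·(-3) − (-7)·t)] + 46
       = 9·t + 46 = 91
⇒ t = 5.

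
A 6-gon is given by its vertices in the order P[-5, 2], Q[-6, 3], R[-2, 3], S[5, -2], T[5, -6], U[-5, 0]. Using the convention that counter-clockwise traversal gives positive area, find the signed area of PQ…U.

-43

Cross-terms: -3, -12, -11, -20, -30, -10  ⇒  Σ = -86
Signed area = Σ/2 = -43 (negative ⇒ clockwise traversal).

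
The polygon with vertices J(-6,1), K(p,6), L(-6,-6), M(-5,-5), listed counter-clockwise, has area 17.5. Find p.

The doubled signed area Σ (x_i y_{i+1} − x_{i+1} y_i) is linear in p.
With p=0 it equals -35; the coefficient of p is -7 (from the two edges through K).
So -7·p + -35 = 2·17.5 = 35 ⇒ p = -10.

-10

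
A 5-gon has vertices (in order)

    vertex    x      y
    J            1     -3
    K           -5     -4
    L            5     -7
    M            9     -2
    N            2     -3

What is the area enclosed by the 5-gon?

31.5

Apply the shoelace (surveyor's) formula: 2A = Σ (x_i·y_{i+1} − x_{i+1}·y_i), indices taken mod 5.
Σ = (-19) + (55) + (53) + (-23) + (-3) = 63
Area = |Σ|/2 = 31.5.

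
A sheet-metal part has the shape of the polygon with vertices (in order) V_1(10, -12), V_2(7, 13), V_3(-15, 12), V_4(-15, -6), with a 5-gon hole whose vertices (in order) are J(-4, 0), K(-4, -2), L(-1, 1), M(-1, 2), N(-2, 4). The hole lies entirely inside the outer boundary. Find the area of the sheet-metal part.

Outer boundary:
Apply the shoelace formula: 2A = Σ (x_i·y_{i+1} − x_{i+1}·y_i), indices taken mod 4.
V_1→V_2: (10)(13) − (7)(-12) = 214
V_2→V_3: (7)(12) − (-15)(13) = 279
V_3→V_4: (-15)(-6) − (-15)(12) = 270
V_4→V_1: (-15)(-12) − (10)(-6) = 240
Σ = 1003
Area = |Σ|/2 = 501.5.
Hole:
Apply the shoelace formula: 2A = Σ (x_i·y_{i+1} − x_{i+1}·y_i), indices taken mod 5.
Σ = (8) + (-6) + (-1) + (0) + (16) = 17
Area = |Σ|/2 = 8.5.
Net area = 501.5 − 8.5 = 493.

493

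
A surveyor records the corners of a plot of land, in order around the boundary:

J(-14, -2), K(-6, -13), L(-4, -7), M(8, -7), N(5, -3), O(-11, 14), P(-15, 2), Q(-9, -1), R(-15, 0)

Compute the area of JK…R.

264

Apply the surveyor's formula: 2A = Σ (x_i·y_{i+1} − x_{i+1}·y_i), indices taken mod 9.
Cross-terms: 170, -10, 84, 11, 37, 188, 33, -15, 30  ⇒  Σ = 528
Area = |Σ|/2 = 264.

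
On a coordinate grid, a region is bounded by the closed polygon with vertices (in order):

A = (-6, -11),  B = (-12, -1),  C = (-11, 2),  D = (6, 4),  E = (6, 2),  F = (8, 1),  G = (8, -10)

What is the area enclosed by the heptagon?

Apply the shoelace formula: 2A = Σ (x_i·y_{i+1} − x_{i+1}·y_i), indices taken mod 7.
Σ = (-126) + (-35) + (-56) + (-12) + (-10) + (-88) + (-148) = -475
Area = |Σ|/2 = 237.5.

237.5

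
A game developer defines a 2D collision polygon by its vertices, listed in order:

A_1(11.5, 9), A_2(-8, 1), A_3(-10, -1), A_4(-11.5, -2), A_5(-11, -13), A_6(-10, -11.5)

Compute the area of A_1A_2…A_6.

Apply the surveyor's formula: 2A = Σ (x_i·y_{i+1} − x_{i+1}·y_i), indices taken mod 6.
Σ = (83.5) + (18) + (8.5) + (127.5) + (-3.5) + (42.25) = 276.25
Area = |Σ|/2 = 138.125.

138.125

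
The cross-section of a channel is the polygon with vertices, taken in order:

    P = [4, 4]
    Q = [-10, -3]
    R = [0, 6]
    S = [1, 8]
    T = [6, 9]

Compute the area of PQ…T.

P→Q: (4)(-3) − (-10)(4) = 28
Q→R: (-10)(6) − (0)(-3) = -60
R→S: (0)(8) − (1)(6) = -6
S→T: (1)(9) − (6)(8) = -39
T→P: (6)(4) − (4)(9) = -12
Σ = -89
Area = |Σ|/2 = 44.5.

44.5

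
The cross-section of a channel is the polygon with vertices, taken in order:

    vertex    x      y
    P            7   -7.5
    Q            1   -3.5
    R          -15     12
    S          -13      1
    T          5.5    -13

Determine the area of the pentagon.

148.375

P→Q: (7)(-3.5) − (1)(-7.5) = -17
Q→R: (1)(12) − (-15)(-3.5) = -40.5
R→S: (-15)(1) − (-13)(12) = 141
S→T: (-13)(-13) − (5.5)(1) = 163.5
T→P: (5.5)(-7.5) − (7)(-13) = 49.75
Σ = 296.75
Area = |Σ|/2 = 148.375.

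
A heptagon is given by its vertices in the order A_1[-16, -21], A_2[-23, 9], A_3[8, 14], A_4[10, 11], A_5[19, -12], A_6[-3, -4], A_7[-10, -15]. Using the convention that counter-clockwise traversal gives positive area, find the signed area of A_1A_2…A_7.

-769.5

Apply the shoelace (surveyor's) formula: 2A = Σ (x_i·y_{i+1} − x_{i+1}·y_i), indices taken mod 7.
Σ = (-627) + (-394) + (-52) + (-329) + (-112) + (5) + (-30) = -1539
Signed area = Σ/2 = -769.5 (negative ⇒ clockwise traversal).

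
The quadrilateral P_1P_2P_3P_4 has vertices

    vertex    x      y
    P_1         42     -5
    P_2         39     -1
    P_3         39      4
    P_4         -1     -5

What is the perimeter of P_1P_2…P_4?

94

|P_1P_2| = √((-3)² + (4)²) = √25 = 5
|P_2P_3| = √((0)² + (5)²) = √25 = 5
|P_3P_4| = √((-40)² + (-9)²) = √1681 = 41
|P_4P_1| = √((43)² + (0)²) = √1849 = 43
Perimeter = 5 + 5 + 41 + 43 = 94.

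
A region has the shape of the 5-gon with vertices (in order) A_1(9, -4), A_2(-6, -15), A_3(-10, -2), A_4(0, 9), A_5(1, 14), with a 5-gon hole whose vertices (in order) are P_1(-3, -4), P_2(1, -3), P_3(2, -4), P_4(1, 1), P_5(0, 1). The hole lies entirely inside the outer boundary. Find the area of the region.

250.5

Outer boundary:
Apply the surveyor's formula: 2A = Σ (x_i·y_{i+1} − x_{i+1}·y_i), indices taken mod 5.
Σ = (-159) + (-138) + (-90) + (-9) + (-130) = -526
Area = |Σ|/2 = 263.
Hole:
Apply Gauss's area formula: 2A = Σ (x_i·y_{i+1} − x_{i+1}·y_i), indices taken mod 5.
Σ = (13) + (2) + (6) + (1) + (3) = 25
Area = |Σ|/2 = 12.5.
Net area = 263 − 12.5 = 250.5.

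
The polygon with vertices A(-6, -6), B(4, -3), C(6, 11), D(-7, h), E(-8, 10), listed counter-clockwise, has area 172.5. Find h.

The doubled signed area Σ (x_i y_{i+1} − x_{i+1} y_i) is linear in h.
With h=0 it equals 219; the coefficient of h is 14 (from the two edges through D).
So 14·h + 219 = 2·172.5 = 345 ⇒ h = 9.

9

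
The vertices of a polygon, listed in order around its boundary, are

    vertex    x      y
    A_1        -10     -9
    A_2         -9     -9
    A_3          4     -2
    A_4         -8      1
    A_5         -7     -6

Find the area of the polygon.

54.5

Apply Gauss's area formula: 2A = Σ (x_i·y_{i+1} − x_{i+1}·y_i), indices taken mod 5.
A_1→A_2: (-10)(-9) − (-9)(-9) = 9
A_2→A_3: (-9)(-2) − (4)(-9) = 54
A_3→A_4: (4)(1) − (-8)(-2) = -12
A_4→A_5: (-8)(-6) − (-7)(1) = 55
A_5→A_1: (-7)(-9) − (-10)(-6) = 3
Σ = 109
Area = |Σ|/2 = 54.5.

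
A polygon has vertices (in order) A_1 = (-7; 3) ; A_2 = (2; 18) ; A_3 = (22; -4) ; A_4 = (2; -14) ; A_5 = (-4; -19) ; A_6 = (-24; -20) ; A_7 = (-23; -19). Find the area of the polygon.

Σ = (-132) + (-404) + (-300) + (-94) + (-376) + (-4) + (-202) = -1512
Area = |Σ|/2 = 756.

756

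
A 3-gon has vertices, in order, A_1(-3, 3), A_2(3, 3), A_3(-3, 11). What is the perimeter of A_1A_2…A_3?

24

|A_1A_2| = √((6)² + (0)²) = √36 = 6
|A_2A_3| = √((-6)² + (8)²) = √100 = 10
|A_3A_1| = √((0)² + (-8)²) = √64 = 8
Perimeter = 6 + 10 + 8 = 24.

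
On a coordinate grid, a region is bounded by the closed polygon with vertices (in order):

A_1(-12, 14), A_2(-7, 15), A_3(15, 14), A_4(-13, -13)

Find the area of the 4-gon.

378

Apply the shoelace formula: 2A = Σ (x_i·y_{i+1} − x_{i+1}·y_i), indices taken mod 4.
A_1→A_2: (-12)(15) − (-7)(14) = -82
A_2→A_3: (-7)(14) − (15)(15) = -323
A_3→A_4: (15)(-13) − (-13)(14) = -13
A_4→A_1: (-13)(14) − (-12)(-13) = -338
Σ = -756
Area = |Σ|/2 = 378.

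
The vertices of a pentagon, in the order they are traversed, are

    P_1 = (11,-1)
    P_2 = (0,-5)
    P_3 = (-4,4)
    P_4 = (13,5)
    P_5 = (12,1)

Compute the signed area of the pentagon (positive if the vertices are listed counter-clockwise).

-108.5

Σ = (-55) + (-20) + (-72) + (-47) + (-23) = -217
Signed area = Σ/2 = -108.5 (negative ⇒ clockwise traversal).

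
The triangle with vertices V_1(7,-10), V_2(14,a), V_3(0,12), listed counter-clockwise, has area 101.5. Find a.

The doubled signed area Σ (x_i y_{i+1} − x_{i+1} y_i) is linear in a.
With a=0 it equals 224; the coefficient of a is 7 (from the two edges through V_2).
So 7·a + 224 = 2·101.5 = 203 ⇒ a = -3.

-3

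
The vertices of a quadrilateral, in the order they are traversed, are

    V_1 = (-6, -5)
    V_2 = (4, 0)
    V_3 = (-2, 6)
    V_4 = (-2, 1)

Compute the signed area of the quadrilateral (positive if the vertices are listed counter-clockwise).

35

V_1→V_2: (-6)(0) − (4)(-5) = 20
V_2→V_3: (4)(6) − (-2)(0) = 24
V_3→V_4: (-2)(1) − (-2)(6) = 10
V_4→V_1: (-2)(-5) − (-6)(1) = 16
Σ = 70
Signed area = Σ/2 = 35 (positive ⇒ counter-clockwise traversal).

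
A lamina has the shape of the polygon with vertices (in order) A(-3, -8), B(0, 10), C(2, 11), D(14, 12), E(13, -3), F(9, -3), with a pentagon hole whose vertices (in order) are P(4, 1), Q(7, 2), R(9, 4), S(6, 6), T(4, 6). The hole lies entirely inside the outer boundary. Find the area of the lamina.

Outer boundary:
Apply the surveyor's formula: 2A = Σ (x_i·y_{i+1} − x_{i+1}·y_i), indices taken mod 6.
Cross-terms: -30, -20, -130, -198, -12, -81  ⇒  Σ = -471
Area = |Σ|/2 = 235.5.
Hole:
Apply Gauss's area formula: 2A = Σ (x_i·y_{i+1} − x_{i+1}·y_i), indices taken mod 5.
Σ = (1) + (10) + (30) + (12) + (-20) = 33
Area = |Σ|/2 = 16.5.
Net area = 235.5 − 16.5 = 219.

219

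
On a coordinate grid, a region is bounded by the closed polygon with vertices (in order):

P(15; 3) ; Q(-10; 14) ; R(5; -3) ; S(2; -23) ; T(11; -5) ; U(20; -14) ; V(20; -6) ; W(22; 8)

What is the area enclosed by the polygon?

Apply the shoelace (surveyor's) formula: 2A = Σ (x_i·y_{i+1} − x_{i+1}·y_i), indices taken mod 8.
Cross-terms: 240, -40, -109, 243, -54, 160, 292, -54  ⇒  Σ = 678
Area = |Σ|/2 = 339.

339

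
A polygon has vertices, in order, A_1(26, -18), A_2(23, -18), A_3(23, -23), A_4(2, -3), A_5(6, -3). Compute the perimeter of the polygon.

66

|A_1A_2| = √((-3)² + (0)²) = √9 = 3
|A_2A_3| = √((0)² + (-5)²) = √25 = 5
|A_3A_4| = √((-21)² + (20)²) = √841 = 29
|A_4A_5| = √((4)² + (0)²) = √16 = 4
|A_5A_1| = √((20)² + (-15)²) = √625 = 25
Perimeter = 3 + 5 + 29 + 4 + 25 = 66.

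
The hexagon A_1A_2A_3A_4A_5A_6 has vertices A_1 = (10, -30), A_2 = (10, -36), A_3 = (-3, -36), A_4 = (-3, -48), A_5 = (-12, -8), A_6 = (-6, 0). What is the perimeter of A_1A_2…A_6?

|A_1A_2| = √((0)² + (-6)²) = √36 = 6
|A_2A_3| = √((-13)² + (0)²) = √169 = 13
|A_3A_4| = √((0)² + (-12)²) = √144 = 12
|A_4A_5| = √((-9)² + (40)²) = √1681 = 41
|A_5A_6| = √((6)² + (8)²) = √100 = 10
|A_6A_1| = √((16)² + (-30)²) = √1156 = 34
Perimeter = 6 + 13 + 12 + 41 + 10 + 34 = 116.

116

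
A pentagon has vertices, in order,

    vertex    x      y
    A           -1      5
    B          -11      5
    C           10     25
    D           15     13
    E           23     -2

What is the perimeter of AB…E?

94

|AB| = √((-10)² + (0)²) = √100 = 10
|BC| = √((21)² + (20)²) = √841 = 29
|CD| = √((5)² + (-12)²) = √169 = 13
|DE| = √((8)² + (-15)²) = √289 = 17
|EA| = √((-24)² + (7)²) = √625 = 25
Perimeter = 10 + 29 + 13 + 17 + 25 = 94.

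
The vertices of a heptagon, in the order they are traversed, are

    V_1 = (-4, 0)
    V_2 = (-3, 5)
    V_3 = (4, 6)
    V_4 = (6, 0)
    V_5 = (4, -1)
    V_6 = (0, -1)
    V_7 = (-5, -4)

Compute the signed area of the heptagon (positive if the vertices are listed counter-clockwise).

Apply Gauss's area formula: 2A = Σ (x_i·y_{i+1} − x_{i+1}·y_i), indices taken mod 7.
Σ = (-20) + (-38) + (-36) + (-6) + (-4) + (-5) + (-16) = -125
Signed area = Σ/2 = -62.5 (negative ⇒ clockwise traversal).

-62.5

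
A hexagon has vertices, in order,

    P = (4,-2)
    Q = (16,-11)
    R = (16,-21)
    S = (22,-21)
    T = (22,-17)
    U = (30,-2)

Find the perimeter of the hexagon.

|PQ| = √((12)² + (-9)²) = √225 = 15
|QR| = √((0)² + (-10)²) = √100 = 10
|RS| = √((6)² + (0)²) = √36 = 6
|ST| = √((0)² + (4)²) = √16 = 4
|TU| = √((8)² + (15)²) = √289 = 17
|UP| = √((-26)² + (0)²) = √676 = 26
Perimeter = 15 + 10 + 6 + 4 + 17 + 26 = 78.

78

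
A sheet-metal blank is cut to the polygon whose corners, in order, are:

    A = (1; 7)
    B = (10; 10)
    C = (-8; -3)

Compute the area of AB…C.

31.5

Apply Gauss's area formula: 2A = Σ (x_i·y_{i+1} − x_{i+1}·y_i), indices taken mod 3.
Cross-terms: -60, 50, -53  ⇒  Σ = -63
Area = |Σ|/2 = 31.5.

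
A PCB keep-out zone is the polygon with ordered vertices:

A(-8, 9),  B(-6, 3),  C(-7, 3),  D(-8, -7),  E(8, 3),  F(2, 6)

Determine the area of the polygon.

Σ = (30) + (3) + (73) + (32) + (42) + (66) = 246
Area = |Σ|/2 = 123.

123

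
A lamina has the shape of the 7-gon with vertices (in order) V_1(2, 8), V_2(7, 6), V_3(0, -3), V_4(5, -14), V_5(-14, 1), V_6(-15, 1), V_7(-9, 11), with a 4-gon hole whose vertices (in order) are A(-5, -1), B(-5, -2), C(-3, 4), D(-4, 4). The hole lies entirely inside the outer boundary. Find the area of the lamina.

241.5

Outer boundary:
Apply the shoelace formula: 2A = Σ (x_i·y_{i+1} − x_{i+1}·y_i), indices taken mod 7.
V_1→V_2: (2)(6) − (7)(8) = -44
V_2→V_3: (7)(-3) − (0)(6) = -21
V_3→V_4: (0)(-14) − (5)(-3) = 15
V_4→V_5: (5)(1) − (-14)(-14) = -191
V_5→V_6: (-14)(1) − (-15)(1) = 1
V_6→V_7: (-15)(11) − (-9)(1) = -156
V_7→V_1: (-9)(8) − (2)(11) = -94
Σ = -490
Area = |Σ|/2 = 245.
Hole:
Apply the shoelace formula: 2A = Σ (x_i·y_{i+1} − x_{i+1}·y_i), indices taken mod 4.
A→B: (-5)(-2) − (-5)(-1) = 5
B→C: (-5)(4) − (-3)(-2) = -26
C→D: (-3)(4) − (-4)(4) = 4
D→A: (-4)(-1) − (-5)(4) = 24
Σ = 7
Area = |Σ|/2 = 3.5.
Net area = 245 − 3.5 = 241.5.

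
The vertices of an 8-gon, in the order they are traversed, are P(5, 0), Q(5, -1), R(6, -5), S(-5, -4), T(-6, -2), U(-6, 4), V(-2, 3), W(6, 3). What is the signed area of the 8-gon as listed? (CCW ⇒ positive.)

Apply the shoelace formula: 2A = Σ (x_i·y_{i+1} − x_{i+1}·y_i), indices taken mod 8.
Σ = (-5) + (-19) + (-49) + (-14) + (-36) + (-10) + (-24) + (-15) = -172
Signed area = Σ/2 = -86 (negative ⇒ clockwise traversal).

-86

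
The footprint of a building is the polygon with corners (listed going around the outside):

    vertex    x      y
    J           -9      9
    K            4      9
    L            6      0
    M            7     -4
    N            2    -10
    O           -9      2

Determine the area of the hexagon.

Apply the shoelace formula: 2A = Σ (x_i·y_{i+1} − x_{i+1}·y_i), indices taken mod 6.
Σ = (-117) + (-54) + (-24) + (-62) + (-86) + (-63) = -406
Area = |Σ|/2 = 203.

203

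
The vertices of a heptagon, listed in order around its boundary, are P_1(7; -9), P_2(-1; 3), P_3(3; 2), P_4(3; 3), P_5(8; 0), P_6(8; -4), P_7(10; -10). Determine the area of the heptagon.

Apply the surveyor's formula: 2A = Σ (x_i·y_{i+1} − x_{i+1}·y_i), indices taken mod 7.
Σ = (12) + (-11) + (3) + (-24) + (-32) + (-40) + (-20) = -112
Area = |Σ|/2 = 56.

56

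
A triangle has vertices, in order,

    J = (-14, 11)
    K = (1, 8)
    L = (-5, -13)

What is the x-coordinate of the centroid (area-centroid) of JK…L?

Apply the surveyor's formula. First the cross-terms c_i = x_i·y_{i+1} − x_{i+1}·y_i:
  -123, 27, -237  ⇒  2A = -333, A = -166.5.
Then Σ (x_i + x_{i+1})·c_i = 5994, so x̄ = 5994 / (6·(-166.5)) = -6.

-6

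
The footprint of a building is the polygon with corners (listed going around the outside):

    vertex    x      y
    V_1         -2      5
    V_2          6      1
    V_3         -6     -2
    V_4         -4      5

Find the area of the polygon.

43

Apply the surveyor's formula: 2A = Σ (x_i·y_{i+1} − x_{i+1}·y_i), indices taken mod 4.
Σ = (-32) + (-6) + (-38) + (-10) = -86
Area = |Σ|/2 = 43.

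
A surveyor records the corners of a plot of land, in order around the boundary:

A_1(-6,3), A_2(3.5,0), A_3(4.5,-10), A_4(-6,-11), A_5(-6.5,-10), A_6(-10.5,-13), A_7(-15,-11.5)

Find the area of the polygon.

187.625

Apply Gauss's area formula: 2A = Σ (x_i·y_{i+1} − x_{i+1}·y_i), indices taken mod 7.
Cross-terms: -10.5, -35, -109.5, -11.5, -20.5, -74.25, -114  ⇒  Σ = -375.25
Area = |Σ|/2 = 187.625.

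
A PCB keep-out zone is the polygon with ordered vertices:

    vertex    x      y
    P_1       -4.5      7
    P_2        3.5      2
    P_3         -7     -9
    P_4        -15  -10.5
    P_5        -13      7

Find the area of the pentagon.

Apply Gauss's area formula: 2A = Σ (x_i·y_{i+1} − x_{i+1}·y_i), indices taken mod 5.
Σ = (-33.5) + (-17.5) + (-61.5) + (-241.5) + (-59.5) = -413.5
Area = |Σ|/2 = 206.75.

206.75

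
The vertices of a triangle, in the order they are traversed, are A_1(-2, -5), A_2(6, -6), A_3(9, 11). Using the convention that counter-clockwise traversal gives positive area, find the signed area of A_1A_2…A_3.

69.5

Apply Gauss's area formula: 2A = Σ (x_i·y_{i+1} − x_{i+1}·y_i), indices taken mod 3.
Σ = (42) + (120) + (-23) = 139
Signed area = Σ/2 = 69.5 (positive ⇒ counter-clockwise traversal).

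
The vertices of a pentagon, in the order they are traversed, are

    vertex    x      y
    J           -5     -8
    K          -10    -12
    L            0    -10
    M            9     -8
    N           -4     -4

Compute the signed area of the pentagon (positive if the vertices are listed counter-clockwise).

Apply the surveyor's formula: 2A = Σ (x_i·y_{i+1} − x_{i+1}·y_i), indices taken mod 5.
Cross-terms: -20, 100, 90, -68, 12  ⇒  Σ = 114
Signed area = Σ/2 = 57 (positive ⇒ counter-clockwise traversal).

57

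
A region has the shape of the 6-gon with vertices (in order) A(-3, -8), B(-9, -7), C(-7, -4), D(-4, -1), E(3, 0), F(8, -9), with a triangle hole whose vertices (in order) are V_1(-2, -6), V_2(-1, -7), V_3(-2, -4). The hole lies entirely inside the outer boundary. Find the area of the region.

93

Outer boundary:
Apply the surveyor's formula: 2A = Σ (x_i·y_{i+1} − x_{i+1}·y_i), indices taken mod 6.
A→B: (-3)(-7) − (-9)(-8) = -51
B→C: (-9)(-4) − (-7)(-7) = -13
C→D: (-7)(-1) − (-4)(-4) = -9
D→E: (-4)(0) − (3)(-1) = 3
E→F: (3)(-9) − (8)(0) = -27
F→A: (8)(-8) − (-3)(-9) = -91
Σ = -188
Area = |Σ|/2 = 94.
Hole:
Apply the surveyor's formula: 2A = Σ (x_i·y_{i+1} − x_{i+1}·y_i), indices taken mod 3.
Cross-terms: 8, -10, 4  ⇒  Σ = 2
Area = |Σ|/2 = 1.
Net area = 94 − 1 = 93.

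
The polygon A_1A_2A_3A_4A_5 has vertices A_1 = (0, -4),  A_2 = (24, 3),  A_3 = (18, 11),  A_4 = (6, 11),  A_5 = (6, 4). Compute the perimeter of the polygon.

64

|A_1A_2| = √((24)² + (7)²) = √625 = 25
|A_2A_3| = √((-6)² + (8)²) = √100 = 10
|A_3A_4| = √((-12)² + (0)²) = √144 = 12
|A_4A_5| = √((0)² + (-7)²) = √49 = 7
|A_5A_1| = √((-6)² + (-8)²) = √100 = 10
Perimeter = 25 + 10 + 12 + 7 + 10 = 64.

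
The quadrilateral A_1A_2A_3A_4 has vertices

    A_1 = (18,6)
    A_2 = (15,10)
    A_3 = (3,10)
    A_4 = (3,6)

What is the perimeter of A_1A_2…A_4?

|A_1A_2| = √((-3)² + (4)²) = √25 = 5
|A_2A_3| = √((-12)² + (0)²) = √144 = 12
|A_3A_4| = √((0)² + (-4)²) = √16 = 4
|A_4A_1| = √((15)² + (0)²) = √225 = 15
Perimeter = 5 + 12 + 4 + 15 = 36.

36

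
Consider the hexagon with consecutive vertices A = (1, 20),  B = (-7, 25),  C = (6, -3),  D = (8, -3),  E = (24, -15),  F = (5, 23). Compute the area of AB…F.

Apply the shoelace (surveyor's) formula: 2A = Σ (x_i·y_{i+1} − x_{i+1}·y_i), indices taken mod 6.
Σ = (165) + (-129) + (6) + (-48) + (627) + (77) = 698
Area = |Σ|/2 = 349.

349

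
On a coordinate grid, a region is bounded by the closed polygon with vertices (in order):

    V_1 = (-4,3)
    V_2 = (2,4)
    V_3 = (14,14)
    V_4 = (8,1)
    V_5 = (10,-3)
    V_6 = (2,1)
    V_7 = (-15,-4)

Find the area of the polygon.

110

Σ = (-22) + (-28) + (-98) + (-34) + (16) + (7) + (-61) = -220
Area = |Σ|/2 = 110.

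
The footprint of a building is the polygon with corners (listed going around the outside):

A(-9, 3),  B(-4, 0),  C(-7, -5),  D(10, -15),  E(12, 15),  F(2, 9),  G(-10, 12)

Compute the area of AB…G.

Σ = (12) + (20) + (155) + (330) + (78) + (114) + (78) = 787
Area = |Σ|/2 = 393.5.

393.5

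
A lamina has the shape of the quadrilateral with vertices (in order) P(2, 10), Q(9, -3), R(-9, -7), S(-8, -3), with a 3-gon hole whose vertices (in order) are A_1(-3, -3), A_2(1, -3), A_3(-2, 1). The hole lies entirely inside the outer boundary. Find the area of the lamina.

136.5

Outer boundary:
Apply the surveyor's formula: 2A = Σ (x_i·y_{i+1} − x_{i+1}·y_i), indices taken mod 4.
P→Q: (2)(-3) − (9)(10) = -96
Q→R: (9)(-7) − (-9)(-3) = -90
R→S: (-9)(-3) − (-8)(-7) = -29
S→P: (-8)(10) − (2)(-3) = -74
Σ = -289
Area = |Σ|/2 = 144.5.
Hole:
Apply the shoelace formula: 2A = Σ (x_i·y_{i+1} − x_{i+1}·y_i), indices taken mod 3.
A_1→A_2: (-3)(-3) − (1)(-3) = 12
A_2→A_3: (1)(1) − (-2)(-3) = -5
A_3→A_1: (-2)(-3) − (-3)(1) = 9
Σ = 16
Area = |Σ|/2 = 8.
Net area = 144.5 − 8 = 136.5.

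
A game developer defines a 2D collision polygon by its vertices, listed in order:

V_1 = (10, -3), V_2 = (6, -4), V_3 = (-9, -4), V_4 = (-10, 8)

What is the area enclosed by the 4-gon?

Apply the shoelace (surveyor's) formula: 2A = Σ (x_i·y_{i+1} − x_{i+1}·y_i), indices taken mod 4.
V_1→V_2: (10)(-4) − (6)(-3) = -22
V_2→V_3: (6)(-4) − (-9)(-4) = -60
V_3→V_4: (-9)(8) − (-10)(-4) = -112
V_4→V_1: (-10)(-3) − (10)(8) = -50
Σ = -244
Area = |Σ|/2 = 122.

122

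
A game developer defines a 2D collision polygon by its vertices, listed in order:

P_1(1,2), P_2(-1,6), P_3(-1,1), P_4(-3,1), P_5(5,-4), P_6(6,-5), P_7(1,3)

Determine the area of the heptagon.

Apply the surveyor's formula: 2A = Σ (x_i·y_{i+1} − x_{i+1}·y_i), indices taken mod 7.
P_1→P_2: (1)(6) − (-1)(2) = 8
P_2→P_3: (-1)(1) − (-1)(6) = 5
P_3→P_4: (-1)(1) − (-3)(1) = 2
P_4→P_5: (-3)(-4) − (5)(1) = 7
P_5→P_6: (5)(-5) − (6)(-4) = -1
P_6→P_7: (6)(3) − (1)(-5) = 23
P_7→P_1: (1)(2) − (1)(3) = -1
Σ = 43
Area = |Σ|/2 = 21.5.

21.5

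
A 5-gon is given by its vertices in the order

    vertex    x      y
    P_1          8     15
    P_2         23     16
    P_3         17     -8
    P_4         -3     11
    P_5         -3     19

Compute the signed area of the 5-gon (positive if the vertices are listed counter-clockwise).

Apply Gauss's area formula: 2A = Σ (x_i·y_{i+1} − x_{i+1}·y_i), indices taken mod 5.
Σ = (-217) + (-456) + (163) + (-24) + (-197) = -731
Signed area = Σ/2 = -365.5 (negative ⇒ clockwise traversal).

-365.5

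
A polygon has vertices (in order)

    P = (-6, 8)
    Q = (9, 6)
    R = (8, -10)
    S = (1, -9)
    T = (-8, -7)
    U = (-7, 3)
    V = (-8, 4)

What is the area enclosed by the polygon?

Cross-terms: -108, -138, -62, -79, -73, -4, -40  ⇒  Σ = -504
Area = |Σ|/2 = 252.

252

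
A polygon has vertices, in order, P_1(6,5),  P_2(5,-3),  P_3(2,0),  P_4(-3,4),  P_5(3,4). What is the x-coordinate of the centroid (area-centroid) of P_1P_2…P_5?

Apply Gauss's area formula. First the cross-terms c_i = x_i·y_{i+1} − x_{i+1}·y_i:
  -43, 6, 8, -24, -9  ⇒  2A = -62, A = -31.
Then Σ (x_i + x_{i+1})·c_i = -520, so x̄ = -520 / (6·(-31)) = 260/93.

260/93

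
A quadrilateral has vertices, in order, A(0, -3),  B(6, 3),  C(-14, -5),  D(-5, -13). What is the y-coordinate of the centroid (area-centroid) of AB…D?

Apply Gauss's area formula. First the cross-terms c_i = x_i·y_{i+1} − x_{i+1}·y_i:
  18, 12, 157, 15  ⇒  2A = 202, A = 101.
Then Σ (y_i + y_{i+1})·c_i = -3090, so ȳ = -3090 / (6·101) = -515/101.

-515/101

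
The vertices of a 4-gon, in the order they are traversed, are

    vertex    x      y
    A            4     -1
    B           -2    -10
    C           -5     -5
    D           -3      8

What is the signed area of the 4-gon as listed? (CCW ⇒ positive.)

-83

Apply Gauss's area formula: 2A = Σ (x_i·y_{i+1} − x_{i+1}·y_i), indices taken mod 4.
Cross-terms: -42, -40, -55, -29  ⇒  Σ = -166
Signed area = Σ/2 = -83 (negative ⇒ clockwise traversal).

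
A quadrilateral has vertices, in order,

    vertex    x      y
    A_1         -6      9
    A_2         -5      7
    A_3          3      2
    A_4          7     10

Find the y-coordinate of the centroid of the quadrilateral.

Apply the shoelace formula. First the cross-terms c_i = x_i·y_{i+1} − x_{i+1}·y_i:
  3, -31, 16, 123  ⇒  2A = 111, A = 55.5.
Then Σ (y_i + y_{i+1})·c_i = 2298, so ȳ = 2298 / (6·55.5) = 766/111.

766/111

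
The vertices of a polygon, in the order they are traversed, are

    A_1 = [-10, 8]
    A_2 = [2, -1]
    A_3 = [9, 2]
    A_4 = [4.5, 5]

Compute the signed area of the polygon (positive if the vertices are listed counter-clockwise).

Apply the shoelace (surveyor's) formula: 2A = Σ (x_i·y_{i+1} − x_{i+1}·y_i), indices taken mod 4.
Σ = (-6) + (13) + (36) + (86) = 129
Signed area = Σ/2 = 64.5 (positive ⇒ counter-clockwise traversal).

64.5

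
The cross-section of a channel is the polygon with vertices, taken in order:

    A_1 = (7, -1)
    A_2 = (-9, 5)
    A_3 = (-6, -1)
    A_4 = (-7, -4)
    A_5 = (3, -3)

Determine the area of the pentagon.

Apply the shoelace formula: 2A = Σ (x_i·y_{i+1} − x_{i+1}·y_i), indices taken mod 5.
Σ = (26) + (39) + (17) + (33) + (18) = 133
Area = |Σ|/2 = 66.5.

66.5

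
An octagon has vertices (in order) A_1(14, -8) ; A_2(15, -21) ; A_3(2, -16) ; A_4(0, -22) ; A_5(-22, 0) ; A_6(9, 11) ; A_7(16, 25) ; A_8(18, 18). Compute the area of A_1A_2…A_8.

Apply the shoelace (surveyor's) formula: 2A = Σ (x_i·y_{i+1} − x_{i+1}·y_i), indices taken mod 8.
A_1→A_2: (14)(-21) − (15)(-8) = -174
A_2→A_3: (15)(-16) − (2)(-21) = -198
A_3→A_4: (2)(-22) − (0)(-16) = -44
A_4→A_5: (0)(0) − (-22)(-22) = -484
A_5→A_6: (-22)(11) − (9)(0) = -242
A_6→A_7: (9)(25) − (16)(11) = 49
A_7→A_8: (16)(18) − (18)(25) = -162
A_8→A_1: (18)(-8) − (14)(18) = -396
Σ = -1651
Area = |Σ|/2 = 825.5.

825.5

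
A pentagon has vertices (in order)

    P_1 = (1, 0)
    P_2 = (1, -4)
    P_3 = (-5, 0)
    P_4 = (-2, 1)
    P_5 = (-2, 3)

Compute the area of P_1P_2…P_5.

Apply the shoelace formula: 2A = Σ (x_i·y_{i+1} − x_{i+1}·y_i), indices taken mod 5.
P_1→P_2: (1)(-4) − (1)(0) = -4
P_2→P_3: (1)(0) − (-5)(-4) = -20
P_3→P_4: (-5)(1) − (-2)(0) = -5
P_4→P_5: (-2)(3) − (-2)(1) = -4
P_5→P_1: (-2)(0) − (1)(3) = -3
Σ = -36
Area = |Σ|/2 = 18.

18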